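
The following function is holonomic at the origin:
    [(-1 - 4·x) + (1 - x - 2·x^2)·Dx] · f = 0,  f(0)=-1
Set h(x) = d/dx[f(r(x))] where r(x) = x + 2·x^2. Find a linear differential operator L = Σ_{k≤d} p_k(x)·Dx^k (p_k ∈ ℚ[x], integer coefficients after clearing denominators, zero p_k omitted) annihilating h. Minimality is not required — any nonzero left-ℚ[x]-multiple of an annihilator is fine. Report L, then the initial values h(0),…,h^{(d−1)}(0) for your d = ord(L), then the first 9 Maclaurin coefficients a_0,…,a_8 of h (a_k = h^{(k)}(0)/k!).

L = (10 + 72·x + 240·x^2 + 544·x^3 + 1344·x^4 + 1920·x^5 + 1280·x^6) + (-1 - 7·x - 12·x^2 + 32·x^3 + 200·x^4 + 384·x^5 + 448·x^6 + 256·x^7)·Dx  (order 1).
h: a_k = -1, -10, -51, -212, -845, -3342, -12551, -46376, -168993, …
ICs: h(0) = -1.

f: a_k = -1, -1, -3, -5, -11, -21, -43, -85, -171, …
Substitute x→r, Dx→(1/r')Dx; clear ⇒ L₀.
h=h₀': d/dx-closure on L₀ ⇒ L.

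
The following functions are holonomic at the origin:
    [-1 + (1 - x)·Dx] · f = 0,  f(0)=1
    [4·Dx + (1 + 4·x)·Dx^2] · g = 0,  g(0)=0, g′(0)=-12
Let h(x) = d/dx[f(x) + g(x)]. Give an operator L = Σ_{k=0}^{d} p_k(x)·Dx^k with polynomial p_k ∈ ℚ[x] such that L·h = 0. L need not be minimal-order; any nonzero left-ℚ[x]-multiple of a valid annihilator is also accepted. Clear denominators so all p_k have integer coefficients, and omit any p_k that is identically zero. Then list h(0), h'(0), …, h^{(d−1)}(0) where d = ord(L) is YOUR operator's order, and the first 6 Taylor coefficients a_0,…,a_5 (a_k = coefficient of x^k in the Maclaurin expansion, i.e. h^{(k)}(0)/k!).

L = (44 + 16·x) + (-13 + 56·x + 32·x^2)·Dx + (-3 - 11·x + 6·x^2 + 8·x^3)·Dx^2  (order 2).
h: a_k = -11, 50, -189, 772, -3067, 12294, …
ICs: h(0) = -11, h′(0) = 50.

f: a_k = 1, 1, 1, 1, 1, 1, …
g: a_k = 0, -12, 24, -64, 192, -3072/5, …
f+g: L₀ = lclm(L_f,L_g), ord ≤ 1+2.
h=h₀': d/dx-closure on L₀ ⇒ L.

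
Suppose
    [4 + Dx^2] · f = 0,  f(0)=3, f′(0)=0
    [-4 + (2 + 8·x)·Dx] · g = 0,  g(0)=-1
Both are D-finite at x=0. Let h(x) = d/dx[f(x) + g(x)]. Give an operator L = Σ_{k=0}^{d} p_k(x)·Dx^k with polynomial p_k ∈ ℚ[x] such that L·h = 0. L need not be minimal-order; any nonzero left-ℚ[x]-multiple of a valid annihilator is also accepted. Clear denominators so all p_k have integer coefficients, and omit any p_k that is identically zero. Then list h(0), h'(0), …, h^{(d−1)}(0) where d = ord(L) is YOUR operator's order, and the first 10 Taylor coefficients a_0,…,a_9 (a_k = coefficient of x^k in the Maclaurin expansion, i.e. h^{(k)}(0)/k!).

L = (-32 - 16·x - 32·x^2) + (-4 - 24·x - 48·x^2 - 64·x^3)·Dx + (-8 - 4·x - 8·x^2)·Dx^2 + (-1 - 6·x - 12·x^2 - 16·x^3)·Dx^3  (order 3).
h: a_k = -2, -8, -12, 48, -140, 2512/5, -1848, 720736/105, -25740, 91891792/945, …
ICs: h(0) = -2, h′(0) = -8, h′′(0) = -24.

f: a_k = 3, 0, -6, 0, 2, 0, -4/15, 0, 2/105, 0, …
g: a_k = -1, -2, 2, -4, 10, -28, 84, -264, 858, -2860, …
h₀=f+g: left-lcm gives L₀, ord ≤ 3.
h=h₀': d/dx-closure on L₀ ⇒ L.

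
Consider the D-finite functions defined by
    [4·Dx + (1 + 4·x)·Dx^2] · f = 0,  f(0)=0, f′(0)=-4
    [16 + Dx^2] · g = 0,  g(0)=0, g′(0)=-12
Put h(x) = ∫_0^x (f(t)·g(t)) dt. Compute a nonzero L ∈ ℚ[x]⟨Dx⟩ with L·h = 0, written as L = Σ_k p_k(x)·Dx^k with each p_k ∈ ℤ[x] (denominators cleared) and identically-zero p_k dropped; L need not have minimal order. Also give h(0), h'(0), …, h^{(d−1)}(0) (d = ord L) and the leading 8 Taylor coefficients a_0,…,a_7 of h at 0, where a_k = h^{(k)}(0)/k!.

L = (-768 + 6144·x + 77824·x^2 + 262144·x^3 + 262144·x^4)·Dx + (256 + 5120·x + 24576·x^2 + 32768·x^3)·Dx^2 + (1280·x + 10752·x^2 + 32768·x^3 + 32768·x^4)·Dx^3 + (16 + 320·x + 1536·x^2 + 2048·x^3)·Dx^4 + (3 + 56·x + 368·x^2 + 1024·x^3 + 1024·x^4)·Dx^5  (order 5).
h: a_k = 0, 0, 0, 16, -24, 128/5, -256/3, 5632/21, …
ICs: h(0) = 0, h′(0) = 0, h′′(0) = 0, h′′′(0) = 96, h′′′′(0) = -576.

f: a_k = 0, -4, 8, -64/3, 64, -1024/5, 2048/3, -16384/7, …
g: a_k = 0, -12, 0, 32, 0, -128/5, 0, 1024/105, …
f·g: L₀ = L_f ⊗_s L_g, ord ≤ 2·2.
∫: right-multiply L₀ by Dx.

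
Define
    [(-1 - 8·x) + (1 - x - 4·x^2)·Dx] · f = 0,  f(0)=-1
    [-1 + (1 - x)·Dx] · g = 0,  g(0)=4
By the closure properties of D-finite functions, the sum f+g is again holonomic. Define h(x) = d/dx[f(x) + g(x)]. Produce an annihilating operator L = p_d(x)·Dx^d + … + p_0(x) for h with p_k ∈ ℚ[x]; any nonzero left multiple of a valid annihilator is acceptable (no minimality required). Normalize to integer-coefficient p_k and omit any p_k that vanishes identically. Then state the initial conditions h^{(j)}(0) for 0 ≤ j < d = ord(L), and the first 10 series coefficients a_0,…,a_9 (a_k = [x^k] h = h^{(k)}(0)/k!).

f: a_k = -1, -1, -5, -9, -29, -65, -181, -441, -1165, -2929, …
g: a_k = 4, 4, 4, 4, 4, 4, 4, 4, 4, 4, …
h₀=f+g: left-lcm gives L₀, ord ≤ 2.
Differentiate: ansatz ord ≤ ord L₀ ⇒ L.
L = (-6 - 96·x - 384·x^3 + 96·x^4) + (6 + 42·x - 24·x^2 + 144·x^3 - 372·x^4 + 96·x^5)·Dx + (-1 + 2·x - 9·x^2 + 24·x^3 + 28·x^4 - 60·x^5 + 16·x^6)·Dx^2  (order 2).
h: a_k = 3, -2, -15, -100, -305, -1062, -3059, -9288, -26325, -75850, …
ICs: h(0) = 3, h′(0) = -2.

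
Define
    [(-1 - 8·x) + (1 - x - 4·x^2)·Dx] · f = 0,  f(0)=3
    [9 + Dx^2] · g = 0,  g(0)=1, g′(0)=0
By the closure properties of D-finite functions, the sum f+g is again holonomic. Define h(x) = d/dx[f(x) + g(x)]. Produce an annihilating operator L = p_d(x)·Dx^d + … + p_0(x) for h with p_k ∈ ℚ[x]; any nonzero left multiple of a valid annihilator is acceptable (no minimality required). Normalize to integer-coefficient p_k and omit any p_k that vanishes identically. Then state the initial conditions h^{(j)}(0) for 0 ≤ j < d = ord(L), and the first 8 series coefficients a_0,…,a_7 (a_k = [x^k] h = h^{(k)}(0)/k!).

L = (2358 + 13068·x + 57006·x^2 + 38520·x^3 + 83520·x^4 + 31104·x^5 + 41472·x^6) + (-189 - 1413·x + 1251·x^2 + 4203·x^3 + 5580·x^4 + 11952·x^5 + 12096·x^6 + 13824·x^7)·Dx + (262 + 1452·x + 6334·x^2 + 4280·x^3 + 9280·x^4 + 3456·x^5 + 4608·x^6)·Dx^2 + (-21 - 157·x + 139·x^2 + 467·x^3 + 620·x^4 + 1328·x^5 + 1344·x^6 + 1536·x^7)·Dx^3  (order 3).
h: a_k = 3, 21, 81, 723/2, 975, 130077/40, 9261, 15658329/560, …
ICs: h(0) = 3, h′(0) = 21, h′′(0) = 162.

f: a_k = 3, 3, 15, 27, 87, 195, 543, 1323, …
g: a_k = 1, 0, -9/2, 0, 27/8, 0, -81/80, 0, …
f+g: L₀ = lclm(L_f,L_g), ord ≤ 1+2.
Differentiate: ansatz ord ≤ ord L₀ ⇒ L.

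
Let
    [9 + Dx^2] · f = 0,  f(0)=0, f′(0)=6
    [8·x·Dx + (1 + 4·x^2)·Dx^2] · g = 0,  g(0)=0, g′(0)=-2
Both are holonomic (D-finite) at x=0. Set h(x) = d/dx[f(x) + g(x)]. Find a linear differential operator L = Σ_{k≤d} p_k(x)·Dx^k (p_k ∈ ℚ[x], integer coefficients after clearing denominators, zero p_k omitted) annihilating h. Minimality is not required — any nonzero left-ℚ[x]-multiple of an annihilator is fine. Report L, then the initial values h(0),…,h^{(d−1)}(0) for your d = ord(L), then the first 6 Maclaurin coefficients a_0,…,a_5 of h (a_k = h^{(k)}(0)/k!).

L = (-2808·x + 19008·x^3 + 10368·x^5) + (9 + 1548·x^2 + 7344·x^4 + 5184·x^6)·Dx + (-312·x + 2112·x^3 + 1152·x^5)·Dx^2 + (1 + 172·x^2 + 816·x^4 + 576·x^6)·Dx^3  (order 3).
h: a_k = 4, 0, -19, 0, -47/4, 0, …
ICs: h(0) = 4, h′(0) = 0, h′′(0) = -38.

f: a_k = 0, 6, 0, -9, 0, 81/20, …
g: a_k = 0, -2, 0, 8/3, 0, -32/5, …
Sum ⇒ L₀ = lclm(L_f,L_g) in ℚ(x)⟨Dx⟩.
Differentiate: ansatz ord ≤ ord L₀ ⇒ L.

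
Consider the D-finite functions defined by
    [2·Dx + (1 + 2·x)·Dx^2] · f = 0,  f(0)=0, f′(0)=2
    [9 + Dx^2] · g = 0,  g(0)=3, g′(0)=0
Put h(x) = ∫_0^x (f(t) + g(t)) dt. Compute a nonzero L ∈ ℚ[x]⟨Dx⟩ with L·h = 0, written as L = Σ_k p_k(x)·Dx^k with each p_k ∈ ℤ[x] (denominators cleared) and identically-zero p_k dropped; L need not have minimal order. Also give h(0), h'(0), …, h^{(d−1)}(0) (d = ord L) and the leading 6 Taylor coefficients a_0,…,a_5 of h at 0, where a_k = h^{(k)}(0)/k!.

f: a_k = 0, 2, -2, 8/3, -4, 32/5, …
g: a_k = 3, 0, -27/2, 0, 81/8, 0, …
L₀ := lclm(L_f,L_g); ord L₀ ≤ 2+2.
Integrate: L := L₀·Dx.
L = (594 + 648·x + 648·x^2)·Dx^2 + (153 + 630·x + 972·x^2 + 648·x^3)·Dx^3 + (66 + 72·x + 72·x^2)·Dx^4 + (17 + 70·x + 108·x^2 + 72·x^3)·Dx^5  (order 5).
h: a_k = 0, 3, 1, -31/6, 2/3, 49/40, …
ICs: h(0) = 0, h′(0) = 3, h′′(0) = 2, h′′′(0) = -31, h′′′′(0) = 16.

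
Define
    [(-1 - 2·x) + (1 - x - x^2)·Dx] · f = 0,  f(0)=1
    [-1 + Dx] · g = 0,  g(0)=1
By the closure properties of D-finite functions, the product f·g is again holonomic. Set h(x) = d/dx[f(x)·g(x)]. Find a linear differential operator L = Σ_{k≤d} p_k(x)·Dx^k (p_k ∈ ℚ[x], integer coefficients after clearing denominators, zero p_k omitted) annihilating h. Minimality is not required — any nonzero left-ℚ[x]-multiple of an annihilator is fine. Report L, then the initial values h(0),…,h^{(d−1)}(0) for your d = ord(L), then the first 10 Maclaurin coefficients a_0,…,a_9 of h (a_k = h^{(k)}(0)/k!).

f: a_k = 1, 1, 2, 3, 5, 8, 13, 21, 34, 55, …
g: a_k = 1, 1, 1/2, 1/6, 1/24, 1/120, 1/720, 1/5040, 1/40320, 1/362880, …
Sym-product of L_f,L_g gives L₀ (≤ ord 1).
Derive L from L₀ (diff closure).
L = (7 + 6·x - x^2 - 2·x^3 + x^4) + (-2 + x + 4·x^2 - x^4)·Dx  (order 1).
h: a_k = 2, 7, 17, 221/6, 893/12, 17347/120, 98221/360, 2542969/5040, 2645039/2880, 599172671/362880, …
ICs: h(0) = 2.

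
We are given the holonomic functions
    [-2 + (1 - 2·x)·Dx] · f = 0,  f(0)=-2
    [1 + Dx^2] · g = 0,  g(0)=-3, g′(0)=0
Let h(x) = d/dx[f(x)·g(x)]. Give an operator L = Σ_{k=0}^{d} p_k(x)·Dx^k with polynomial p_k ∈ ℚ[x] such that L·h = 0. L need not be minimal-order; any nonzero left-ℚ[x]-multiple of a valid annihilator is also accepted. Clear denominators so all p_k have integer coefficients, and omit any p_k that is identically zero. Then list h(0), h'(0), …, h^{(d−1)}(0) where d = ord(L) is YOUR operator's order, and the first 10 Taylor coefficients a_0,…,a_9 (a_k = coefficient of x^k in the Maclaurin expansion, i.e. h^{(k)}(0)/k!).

f: a_k = -2, -4, -8, -16, -32, -64, -128, -256, -512, -1024, …
g: a_k = -3, 0, 3/2, 0, -1/8, 0, 1/240, 0, -1/13440, 0, …
h₀=f·g: eliminate ⇒ L₀, order ≤ 1·2.
Differentiate: ansatz ord ≤ ord L₀ ⇒ L.
L = (-7 - 4·x + 4·x^2) + (-4 + 8·x)·Dx + (1 - 4·x + 4·x^2)·Dx^2  (order 2).
h: a_k = 12, 42, 126, 337, 1685/2, 40439/20, 283073/60, 9058337/840, 27175011/1120, 3261001319/60480, …
ICs: h(0) = 12, h′(0) = 42.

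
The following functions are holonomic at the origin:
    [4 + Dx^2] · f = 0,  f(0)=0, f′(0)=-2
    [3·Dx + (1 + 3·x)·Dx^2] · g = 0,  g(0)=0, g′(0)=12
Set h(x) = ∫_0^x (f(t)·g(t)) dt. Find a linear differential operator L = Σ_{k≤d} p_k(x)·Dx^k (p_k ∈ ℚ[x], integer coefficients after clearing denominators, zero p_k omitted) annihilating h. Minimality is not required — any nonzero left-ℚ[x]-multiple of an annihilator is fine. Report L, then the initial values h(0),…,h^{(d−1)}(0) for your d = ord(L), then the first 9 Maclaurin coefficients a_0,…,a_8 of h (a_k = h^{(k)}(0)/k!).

L = (-1112 - 1248·x + 7344·x^2 + 27648·x^3 + 20736·x^4)·Dx + (-48 + 2160·x + 10368·x^2 + 10368·x^3)·Dx^2 + (-250 + 240·x + 4968·x^2 + 13824·x^3 + 10368·x^4)·Dx^3 + (-12 + 540·x + 2592·x^2 + 2592·x^3)·Dx^4 + (7 + 138·x + 783·x^2 + 1728·x^3 + 1296·x^4)·Dx^5  (order 5).
h: a_k = 0, 0, 0, -8, 9, -56/5, 23, -344/7, 543/5, …
ICs: h(0) = 0, h′(0) = 0, h′′(0) = 0, h′′′(0) = -48, h′′′′(0) = 216.

f: a_k = 0, -2, 0, 4/3, 0, -4/15, 0, 8/315, 0, …
g: a_k = 0, 12, -18, 36, -81, 972/5, -486, 8748/7, -6561/2, …
L₀ := L_f ⊗_s L_g (sym. prod.), ord ≤ 4.
h=∫h₀ ⇒ L = L₀·Dx.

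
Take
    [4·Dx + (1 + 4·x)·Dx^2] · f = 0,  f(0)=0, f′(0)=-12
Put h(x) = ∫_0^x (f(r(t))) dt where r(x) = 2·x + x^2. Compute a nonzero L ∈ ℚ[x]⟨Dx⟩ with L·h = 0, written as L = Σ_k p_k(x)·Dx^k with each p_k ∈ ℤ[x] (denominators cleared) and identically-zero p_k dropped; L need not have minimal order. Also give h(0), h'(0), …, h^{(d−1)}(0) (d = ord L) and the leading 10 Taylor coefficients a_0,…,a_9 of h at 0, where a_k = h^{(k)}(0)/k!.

f: a_k = 0, -12, 24, -64, 192, -3072/5, 2048, -49152/7, 24576, -262144/3, …
Substitute x→r, Dx→(1/r')Dx; clear ⇒ L₀.
∫: right-multiply L₀ by Dx.
L = (7 + 8·x + 4·x^2)·Dx^2 + (1 + 9·x + 12·x^2 + 4·x^3)·Dx^3  (order 3).
h: a_k = 0, 0, -12, 28, -104, 2328/5, -11584/5, 12352, -484032/7, 1204288/3, …
ICs: h(0) = 0, h′(0) = 0, h′′(0) = -24.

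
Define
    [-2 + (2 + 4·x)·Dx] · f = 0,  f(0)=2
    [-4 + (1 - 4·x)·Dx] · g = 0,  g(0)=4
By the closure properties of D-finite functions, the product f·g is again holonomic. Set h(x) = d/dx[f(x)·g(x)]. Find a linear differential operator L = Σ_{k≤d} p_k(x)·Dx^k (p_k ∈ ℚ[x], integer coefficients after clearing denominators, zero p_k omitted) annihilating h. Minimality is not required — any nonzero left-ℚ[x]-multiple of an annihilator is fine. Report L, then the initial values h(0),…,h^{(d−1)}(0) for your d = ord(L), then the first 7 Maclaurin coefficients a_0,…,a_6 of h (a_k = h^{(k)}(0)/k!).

L = (39 + 120·x + 48·x^2) + (-5 + 6·x + 48·x^2 + 32·x^3)·Dx  (order 1).
h: a_k = 40, 312, 1884, 10028, 50175, 240777, 2247483/2, …
ICs: h(0) = 40.

f: a_k = 2, 2, -1, 1, -5/4, 7/4, -21/8, …
g: a_k = 4, 16, 64, 256, 1024, 4096, 16384, …
f·g: L₀ = L_f ⊗_s L_g, ord ≤ 1·1.
Differentiate: ansatz ord ≤ ord L₀ ⇒ L.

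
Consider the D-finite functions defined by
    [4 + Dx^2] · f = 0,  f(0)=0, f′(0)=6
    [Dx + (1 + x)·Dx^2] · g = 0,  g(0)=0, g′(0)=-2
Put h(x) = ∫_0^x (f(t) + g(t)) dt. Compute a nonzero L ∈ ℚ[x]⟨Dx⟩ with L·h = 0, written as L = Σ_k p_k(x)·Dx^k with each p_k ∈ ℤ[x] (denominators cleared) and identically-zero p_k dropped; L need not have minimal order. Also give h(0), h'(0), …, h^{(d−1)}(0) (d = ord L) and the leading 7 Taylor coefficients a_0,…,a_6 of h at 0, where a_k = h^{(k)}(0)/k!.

f: a_k = 0, 6, 0, -4, 0, 4/5, 0, …
g: a_k = 0, -2, 1, -2/3, 1/2, -2/5, 1/3, …
f+g: L₀ = lclm(L_f,L_g), ord ≤ 2+2.
h=∫h₀ ⇒ L = L₀·Dx.
L = (20 + 16·x + 8·x^2)·Dx^2 + (12 + 28·x + 24·x^2 + 8·x^3)·Dx^3 + (5 + 4·x + 2·x^2)·Dx^4 + (3 + 7·x + 6·x^2 + 2·x^3)·Dx^5  (order 5).
h: a_k = 0, 0, 2, 1/3, -7/6, 1/10, 1/15, …
ICs: h(0) = 0, h′(0) = 0, h′′(0) = 4, h′′′(0) = 2, h′′′′(0) = -28.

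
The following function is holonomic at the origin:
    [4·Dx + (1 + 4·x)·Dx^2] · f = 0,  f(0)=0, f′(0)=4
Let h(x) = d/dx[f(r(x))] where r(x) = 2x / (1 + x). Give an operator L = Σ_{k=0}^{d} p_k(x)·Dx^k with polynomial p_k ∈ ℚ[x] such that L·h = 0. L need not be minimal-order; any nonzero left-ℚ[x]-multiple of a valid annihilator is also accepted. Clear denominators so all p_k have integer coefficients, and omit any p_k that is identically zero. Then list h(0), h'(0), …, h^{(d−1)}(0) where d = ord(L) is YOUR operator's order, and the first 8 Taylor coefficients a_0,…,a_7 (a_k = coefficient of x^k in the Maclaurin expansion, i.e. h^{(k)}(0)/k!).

f: a_k = 0, 4, -8, 64/3, -64, 1024/5, -2048/3, 16384/7, …
Change of var in L_f (x↦r) gives L₀.
Derive L from L₀ (diff closure).
L = (10 + 18·x) + (1 + 10·x + 9·x^2)·Dx  (order 1).
h: a_k = 8, -80, 728, -6560, 59048, -531440, 4782968, -43046720, …
ICs: h(0) = 8.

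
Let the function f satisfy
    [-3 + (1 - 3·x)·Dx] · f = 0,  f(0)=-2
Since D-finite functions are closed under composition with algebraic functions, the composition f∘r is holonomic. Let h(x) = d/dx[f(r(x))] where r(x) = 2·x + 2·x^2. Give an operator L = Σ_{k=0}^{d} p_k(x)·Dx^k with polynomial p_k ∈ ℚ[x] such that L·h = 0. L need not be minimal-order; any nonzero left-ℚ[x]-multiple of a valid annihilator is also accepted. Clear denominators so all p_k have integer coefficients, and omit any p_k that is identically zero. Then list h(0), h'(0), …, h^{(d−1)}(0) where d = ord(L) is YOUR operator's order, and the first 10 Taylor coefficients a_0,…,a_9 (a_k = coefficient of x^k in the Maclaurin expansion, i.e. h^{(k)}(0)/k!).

f: a_k = -2, -6, -18, -54, -162, -486, -1458, -4374, -13122, -39366, …
h₀=f(r): pull back L_f along r ⇒ L₀.
Differentiate: ansatz ord ≤ ord L₀ ⇒ L.
L = (14 + 36·x + 36·x^2) + (-1 + 4·x + 18·x^2 + 12·x^3)·Dx  (order 1).
h: a_k = -12, -168, -1728, -15840, -136080, -1122336, -8999424, -70689024, -546575040, -4174001280, …
ICs: h(0) = -12.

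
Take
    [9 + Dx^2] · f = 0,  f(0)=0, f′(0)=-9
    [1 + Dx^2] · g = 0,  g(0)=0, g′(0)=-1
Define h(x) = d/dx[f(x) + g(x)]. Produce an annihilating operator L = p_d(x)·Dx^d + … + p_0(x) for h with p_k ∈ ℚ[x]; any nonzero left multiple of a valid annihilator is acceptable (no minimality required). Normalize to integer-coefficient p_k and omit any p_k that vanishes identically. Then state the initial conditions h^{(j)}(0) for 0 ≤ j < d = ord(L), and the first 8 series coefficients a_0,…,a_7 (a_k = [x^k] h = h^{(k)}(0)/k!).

f: a_k = 0, -9, 0, 27/2, 0, -243/40, 0, 729/560, …
g: a_k = 0, -1, 0, 1/6, 0, -1/120, 0, 1/5040, …
L₀ := lclm(L_f,L_g); ord L₀ ≤ 2+2.
h=h₀': d/dx-closure on L₀ ⇒ L.
L = 9 + 10·Dx^2 + Dx^4  (order 4).
h: a_k = -10, 0, 41, 0, -365/12, 0, 3281/360, 0, …
ICs: h(0) = -10, h′(0) = 0, h′′(0) = 82, h′′′(0) = 0.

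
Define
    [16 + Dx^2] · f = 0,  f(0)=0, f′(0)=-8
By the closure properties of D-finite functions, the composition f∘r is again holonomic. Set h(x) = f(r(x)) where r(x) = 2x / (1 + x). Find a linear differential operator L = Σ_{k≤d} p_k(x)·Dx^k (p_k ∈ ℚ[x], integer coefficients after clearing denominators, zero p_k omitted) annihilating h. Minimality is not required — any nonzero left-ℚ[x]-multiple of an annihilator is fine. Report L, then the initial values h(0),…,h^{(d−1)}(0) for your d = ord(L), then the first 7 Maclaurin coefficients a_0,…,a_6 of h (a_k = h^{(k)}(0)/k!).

f: a_k = 0, -8, 0, 64/3, 0, -256/15, 0, …
Change of var in L_f (x↦r) gives L₀.
L = 64 + (2 + 6·x + 6·x^2 + 2·x^3)·Dx + (1 + 4·x + 6·x^2 + 4·x^3 + x^4)·Dx^2  (order 2).
h: a_k = 0, -16, 16, 464/3, -496, 6928/15, 1040, …
ICs: h(0) = 0, h′(0) = -16.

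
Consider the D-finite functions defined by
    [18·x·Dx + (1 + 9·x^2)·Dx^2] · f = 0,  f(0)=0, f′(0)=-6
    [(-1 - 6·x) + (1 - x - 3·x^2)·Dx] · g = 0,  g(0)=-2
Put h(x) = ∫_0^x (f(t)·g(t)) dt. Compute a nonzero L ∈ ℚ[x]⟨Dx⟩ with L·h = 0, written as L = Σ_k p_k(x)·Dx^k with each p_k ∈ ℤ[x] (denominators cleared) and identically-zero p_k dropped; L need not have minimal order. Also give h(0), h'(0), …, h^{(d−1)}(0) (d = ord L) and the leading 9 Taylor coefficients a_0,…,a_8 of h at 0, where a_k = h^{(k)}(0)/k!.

L = (6 + 18·x + 162·x^2)·Dx + (2 - 6·x + 36·x^2 + 162·x^3)·Dx^2 + (-1 + x - 6·x^2 + 9·x^3 + 27·x^4)·Dx^3  (order 3).
h: a_k = 0, 0, 6, 4, 3, 48/5, 232/5, 2112/35, 69/70, …
ICs: h(0) = 0, h′(0) = 0, h′′(0) = 12.

f: a_k = 0, -6, 0, 18, 0, -486/5, 0, 4374/7, 0, …
g: a_k = -2, -2, -8, -14, -38, -80, -194, -434, -1016, …
L₀ := L_f ⊗_s L_g (sym. prod.), ord ≤ 2.
h=∫h₀ ⇒ L = L₀·Dx.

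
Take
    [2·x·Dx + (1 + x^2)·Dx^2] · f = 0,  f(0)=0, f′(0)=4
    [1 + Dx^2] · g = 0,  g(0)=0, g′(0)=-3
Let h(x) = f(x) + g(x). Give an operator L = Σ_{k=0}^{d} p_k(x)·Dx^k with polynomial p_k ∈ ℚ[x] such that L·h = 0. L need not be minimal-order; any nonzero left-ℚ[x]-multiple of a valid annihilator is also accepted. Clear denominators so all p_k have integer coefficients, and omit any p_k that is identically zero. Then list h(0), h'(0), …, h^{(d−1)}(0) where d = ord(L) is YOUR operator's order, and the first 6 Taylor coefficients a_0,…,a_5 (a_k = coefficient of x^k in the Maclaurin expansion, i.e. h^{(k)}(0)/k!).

f: a_k = 0, 4, 0, -4/3, 0, 4/5, …
g: a_k = 0, -3, 0, 1/2, 0, -1/40, …
f+g: L₀ = lclm(L_f,L_g), ord ≤ 2+2.
L = (-22·x + 28·x^3 + 2·x^5)·Dx + (-1 + 7·x^2 + 9·x^4 + x^6)·Dx^2 + (-22·x + 28·x^3 + 2·x^5)·Dx^3 + (-1 + 7·x^2 + 9·x^4 + x^6)·Dx^4  (order 4).
h: a_k = 0, 1, 0, -5/6, 0, 31/40, …
ICs: h(0) = 0, h′(0) = 1, h′′(0) = 0, h′′′(0) = -5.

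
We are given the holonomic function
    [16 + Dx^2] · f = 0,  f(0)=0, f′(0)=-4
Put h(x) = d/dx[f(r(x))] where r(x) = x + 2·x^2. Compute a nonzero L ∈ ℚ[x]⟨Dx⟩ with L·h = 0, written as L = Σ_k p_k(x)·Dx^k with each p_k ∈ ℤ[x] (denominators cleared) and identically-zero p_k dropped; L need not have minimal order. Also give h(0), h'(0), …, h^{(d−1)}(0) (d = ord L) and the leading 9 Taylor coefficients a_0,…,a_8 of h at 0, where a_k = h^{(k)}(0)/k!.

f: a_k = 0, -4, 0, 32/3, 0, -128/15, 0, 1024/315, 0, …
f∘r: x↦r, Dx↦Dx/r' in L_f ⇒ L₀.
Derive L from L₀ (diff closure).
L = (64 + 256·x + 1536·x^2 + 4096·x^3 + 4096·x^4) + (-12 - 48·x)·Dx + (1 + 8·x + 16·x^2)·Dx^2  (order 2).
h: a_k = -4, -16, 32, 256, 1792/3, 0, -106496/45, -229376/45, -1163264/315, …
ICs: h(0) = -4, h′(0) = -16.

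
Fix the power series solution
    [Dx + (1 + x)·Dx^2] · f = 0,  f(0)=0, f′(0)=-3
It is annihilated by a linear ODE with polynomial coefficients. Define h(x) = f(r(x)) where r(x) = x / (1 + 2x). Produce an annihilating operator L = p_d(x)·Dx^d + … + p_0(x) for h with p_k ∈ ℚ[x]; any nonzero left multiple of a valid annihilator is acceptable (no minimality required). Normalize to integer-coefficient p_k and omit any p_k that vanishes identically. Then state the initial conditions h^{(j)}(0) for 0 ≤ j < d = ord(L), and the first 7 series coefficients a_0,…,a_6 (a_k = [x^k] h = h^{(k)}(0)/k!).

f: a_k = 0, -3, 3/2, -1, 3/4, -3/5, 1/2, …
Substitute x→r, Dx→(1/r')Dx; clear ⇒ L₀.
L = (5 + 12·x)·Dx + (1 + 5·x + 6·x^2)·Dx^2  (order 2).
h: a_k = 0, -3, 15/2, -19, 195/4, -633/5, 665/2, …
ICs: h(0) = 0, h′(0) = -3.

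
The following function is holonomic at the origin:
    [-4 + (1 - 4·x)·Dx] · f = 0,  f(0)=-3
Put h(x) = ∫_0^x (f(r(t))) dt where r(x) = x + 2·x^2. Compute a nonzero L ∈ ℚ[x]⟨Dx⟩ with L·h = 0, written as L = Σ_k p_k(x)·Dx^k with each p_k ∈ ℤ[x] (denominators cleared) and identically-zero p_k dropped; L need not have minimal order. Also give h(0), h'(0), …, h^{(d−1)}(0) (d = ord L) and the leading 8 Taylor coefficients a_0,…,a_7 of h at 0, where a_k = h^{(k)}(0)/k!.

L = (4 + 16·x)·Dx + (-1 + 4·x + 8·x^2)·Dx^2  (order 2).
h: a_k = 0, -3, -6, -24, -96, -2112/5, -1920, -62976/7, …
ICs: h(0) = 0, h′(0) = -3.

f: a_k = -3, -12, -48, -192, -768, -3072, -12288, -49152, …
Change of var in L_f (x↦r) gives L₀.
h=∫₀ˣh₀: take L = L₀·Dx.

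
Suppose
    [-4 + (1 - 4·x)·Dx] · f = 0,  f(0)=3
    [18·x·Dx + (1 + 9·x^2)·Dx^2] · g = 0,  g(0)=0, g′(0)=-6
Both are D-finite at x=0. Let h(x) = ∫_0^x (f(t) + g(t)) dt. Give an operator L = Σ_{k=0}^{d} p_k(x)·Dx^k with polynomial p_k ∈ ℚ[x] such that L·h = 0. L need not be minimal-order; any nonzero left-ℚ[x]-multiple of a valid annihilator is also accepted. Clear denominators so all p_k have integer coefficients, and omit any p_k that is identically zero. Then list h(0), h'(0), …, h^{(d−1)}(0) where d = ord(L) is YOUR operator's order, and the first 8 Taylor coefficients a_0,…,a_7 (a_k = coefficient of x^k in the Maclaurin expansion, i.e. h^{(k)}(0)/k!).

f: a_k = 3, 12, 48, 192, 768, 3072, 12288, 49152, …
g: a_k = 0, -6, 0, 18, 0, -486/5, 0, 4374/7, …
Sum ⇒ L₀ = lclm(L_f,L_g) in ℚ(x)⟨Dx⟩.
h=∫h₀ ⇒ L = L₀·Dx.
L = (-72 + 1152·x + 1944·x^2)·Dx^2 + (57 - 72·x + 765·x^2 + 1944·x^3)·Dx^3 + (-4 + 7·x + 63·x^3 + 324·x^4)·Dx^4  (order 4).
h: a_k = 0, 3, 3, 16, 105/2, 768/5, 2479/5, 12288/7, …
ICs: h(0) = 0, h′(0) = 3, h′′(0) = 6, h′′′(0) = 96.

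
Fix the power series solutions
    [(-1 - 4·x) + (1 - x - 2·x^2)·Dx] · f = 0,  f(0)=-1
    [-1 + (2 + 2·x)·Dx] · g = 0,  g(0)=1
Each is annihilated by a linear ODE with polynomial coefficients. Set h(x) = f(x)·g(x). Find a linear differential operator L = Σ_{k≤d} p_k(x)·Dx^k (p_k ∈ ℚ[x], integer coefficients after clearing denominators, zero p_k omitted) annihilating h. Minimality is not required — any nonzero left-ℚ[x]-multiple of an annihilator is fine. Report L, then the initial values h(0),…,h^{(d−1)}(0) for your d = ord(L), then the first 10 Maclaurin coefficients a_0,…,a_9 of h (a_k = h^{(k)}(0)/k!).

f: a_k = -1, -1, -3, -5, -11, -21, -43, -85, -171, -341, …
g: a_k = 1, 1/2, -1/8, 1/16, -5/128, 7/256, -21/1024, 33/2048, -429/32768, 715/65536, …
h₀=f·g: eliminate ⇒ L₀, order ≤ 1·1.
L = (3 + 6·x) + (-2 + 2·x + 4·x^2)·Dx  (order 1).
h: a_k = -1, -3/2, -27/8, -103/16, -1683/128, -6669/256, -53583/1024, -213903/2048, -6851331/32768, -27393169/65536, …
ICs: h(0) = -1.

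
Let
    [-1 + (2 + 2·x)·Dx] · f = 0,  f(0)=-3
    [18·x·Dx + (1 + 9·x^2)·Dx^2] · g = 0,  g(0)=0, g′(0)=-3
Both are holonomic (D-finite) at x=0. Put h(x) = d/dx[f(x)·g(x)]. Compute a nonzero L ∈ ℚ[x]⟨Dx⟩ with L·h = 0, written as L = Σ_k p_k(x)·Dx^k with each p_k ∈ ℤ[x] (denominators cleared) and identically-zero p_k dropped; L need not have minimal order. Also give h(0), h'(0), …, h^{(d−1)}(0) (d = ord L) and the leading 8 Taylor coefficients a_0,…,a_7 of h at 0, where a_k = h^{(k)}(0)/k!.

L = (23 + 120·x - 570·x^2 - 648·x^3 - 81·x^4) + (52 + 220·x - 936·x^2 - 3048·x^3 - 2268·x^4 - 324·x^5)·Dx + (4 - 40·x - 68·x^2 - 432·x^3 - 948·x^4 - 648·x^5 - 108·x^6)·Dx^2  (order 2).
h: a_k = 9, 9, -675/8, -207/4, 95247/128, 274401/640, -34214319/5120, -32981661/8960, …
ICs: h(0) = 9, h′(0) = 9.

f: a_k = -3, -3/2, 3/8, -3/16, 15/128, -21/256, 63/1024, -99/2048, …
g: a_k = 0, -3, 0, 9, 0, -243/5, 0, 2187/7, …
Product ⇒ symmetric product L₀, ord ≤ 2.
Derive L from L₀ (diff closure).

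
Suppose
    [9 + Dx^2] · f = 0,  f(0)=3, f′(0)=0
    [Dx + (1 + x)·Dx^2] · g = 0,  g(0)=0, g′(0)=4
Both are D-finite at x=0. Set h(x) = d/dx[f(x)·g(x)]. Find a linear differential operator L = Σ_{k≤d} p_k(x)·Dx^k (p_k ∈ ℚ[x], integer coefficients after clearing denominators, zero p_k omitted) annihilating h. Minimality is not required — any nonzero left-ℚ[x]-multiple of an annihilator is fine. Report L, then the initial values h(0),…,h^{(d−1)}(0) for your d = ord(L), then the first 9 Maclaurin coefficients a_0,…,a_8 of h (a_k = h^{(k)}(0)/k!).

f: a_k = 3, 0, -27/2, 0, 81/8, 0, -243/80, 0, 2187/4480, …
g: a_k = 0, 4, -2, 4/3, -1, 4/5, -2/3, 4/7, -1/2, …
h₀=f·g: eliminate ⇒ L₀, order ≤ 2·2.
h₀' ⇒ L via d/dx closure of L₀.
L = (13743 + 107892·x + 319302·x^2 + 475308·x^3 + 381267·x^4 + 157464·x^5 + 26244·x^6) + (4104 + 24192·x + 53460·x^2 + 56700·x^3 + 29160·x^4 + 5832·x^5)·Dx + (4020 + 27828·x + 76770·x^2 + 109512·x^3 + 85698·x^4 + 34992·x^5 + 5832·x^6)·Dx^2 + (456 + 2688·x + 5940·x^2 + 6300·x^3 + 3240·x^4 + 648·x^5)·Dx^3 + (277 + 1760·x + 4588·x^2 + 6300·x^3 + 4815·x^4 + 1944·x^5 + 324·x^6)·Dx^4  (order 4).
h: a_k = 12, -12, -150, 96, 249/2, -105/2, -1083/20, 138/5, -3813/1120, …
ICs: h(0) = 12, h′(0) = -12, h′′(0) = -300, h′′′(0) = 576.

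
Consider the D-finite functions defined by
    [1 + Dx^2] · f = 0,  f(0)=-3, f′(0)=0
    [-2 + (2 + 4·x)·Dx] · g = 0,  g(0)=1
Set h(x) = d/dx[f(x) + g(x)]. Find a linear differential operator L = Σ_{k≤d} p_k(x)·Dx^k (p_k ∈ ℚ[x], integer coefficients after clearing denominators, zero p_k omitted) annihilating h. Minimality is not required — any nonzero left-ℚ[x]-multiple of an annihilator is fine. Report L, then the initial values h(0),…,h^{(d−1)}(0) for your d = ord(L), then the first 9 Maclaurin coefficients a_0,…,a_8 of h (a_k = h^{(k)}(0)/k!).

L = (-4 - x - x^2) + (-1 - 3·x - 3·x^2 - 2·x^3)·Dx + (-4 - x - x^2)·Dx^2 + (-1 - 3·x - 3·x^2 - 2·x^3)·Dx^3  (order 3).
h: a_k = 1, 2, 3/2, -3, 35/8, -157/20, 231/16, -22523/840, 6435/128, …
ICs: h(0) = 1, h′(0) = 2, h′′(0) = 3.

f: a_k = -3, 0, 3/2, 0, -1/8, 0, 1/240, 0, -1/13440, …
g: a_k = 1, 1, -1/2, 1/2, -5/8, 7/8, -21/16, 33/16, -429/128, …
L₀ := lclm(L_f,L_g); ord L₀ ≤ 2+1.
Derive L from L₀ (diff closure).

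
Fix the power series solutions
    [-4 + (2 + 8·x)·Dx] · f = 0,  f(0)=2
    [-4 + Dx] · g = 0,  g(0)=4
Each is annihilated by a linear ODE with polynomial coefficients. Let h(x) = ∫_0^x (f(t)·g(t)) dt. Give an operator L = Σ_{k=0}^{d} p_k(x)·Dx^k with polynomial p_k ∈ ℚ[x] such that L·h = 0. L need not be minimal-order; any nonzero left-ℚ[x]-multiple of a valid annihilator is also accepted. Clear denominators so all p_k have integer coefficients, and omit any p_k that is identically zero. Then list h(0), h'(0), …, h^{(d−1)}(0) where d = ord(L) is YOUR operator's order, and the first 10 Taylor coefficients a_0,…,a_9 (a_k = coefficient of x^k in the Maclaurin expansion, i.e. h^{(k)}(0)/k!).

f: a_k = 2, 4, -4, 8, -20, 56, -168, 528, -1716, 5720, …
g: a_k = 4, 16, 32, 128/3, 128/3, 512/15, 1024/45, 4096/315, 2048/315, 8192/2835, …
Sym-product of L_f,L_g gives L₀ (≤ ord 1).
Integrate: L := L₀·Dx.
L = (-6 - 16·x)·Dx + (1 + 4·x)·Dx^2  (order 2).
h: a_k = 0, 8, 24, 112/3, 136/3, 176/5, 1712/45, -2848/315, 8984/105, -632816/2835, …
ICs: h(0) = 0, h′(0) = 8.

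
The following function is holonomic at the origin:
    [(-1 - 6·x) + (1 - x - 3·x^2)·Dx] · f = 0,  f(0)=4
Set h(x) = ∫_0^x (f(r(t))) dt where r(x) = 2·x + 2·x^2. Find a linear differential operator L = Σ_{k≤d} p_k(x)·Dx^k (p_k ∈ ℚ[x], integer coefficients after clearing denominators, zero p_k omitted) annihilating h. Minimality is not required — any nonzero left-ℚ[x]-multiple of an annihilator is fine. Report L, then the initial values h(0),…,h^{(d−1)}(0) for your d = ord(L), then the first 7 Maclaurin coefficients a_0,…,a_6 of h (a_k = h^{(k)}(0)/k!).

f: a_k = 4, 4, 16, 28, 76, 160, 388, …
h₀=f(r): pull back L_f along r ⇒ L₀.
h=∫h₀ ⇒ L = L₀·Dx.
L = (2 + 28·x + 72·x^2 + 48·x^3)·Dx + (-1 + 2·x + 14·x^2 + 24·x^3 + 12·x^4)·Dx^2  (order 2).
h: a_k = 0, 4, 4, 24, 88, 1952/5, 1776, …
ICs: h(0) = 0, h′(0) = 4.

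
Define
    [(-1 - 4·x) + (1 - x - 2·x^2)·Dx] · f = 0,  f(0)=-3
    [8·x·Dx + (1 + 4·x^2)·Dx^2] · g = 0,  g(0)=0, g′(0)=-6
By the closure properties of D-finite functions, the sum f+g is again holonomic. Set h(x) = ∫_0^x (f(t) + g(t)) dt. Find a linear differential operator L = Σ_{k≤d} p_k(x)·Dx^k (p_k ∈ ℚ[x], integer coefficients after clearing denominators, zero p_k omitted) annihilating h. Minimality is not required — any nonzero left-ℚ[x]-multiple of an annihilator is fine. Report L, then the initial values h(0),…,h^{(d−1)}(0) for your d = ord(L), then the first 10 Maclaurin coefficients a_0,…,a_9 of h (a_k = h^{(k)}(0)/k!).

f: a_k = -3, -3, -9, -15, -33, -63, -129, -255, -513, -1023, …
g: a_k = 0, -6, 0, 8, 0, -96/5, 0, 384/7, 0, -512/3, …
Sum ⇒ L₀ = lclm(L_f,L_g) in ℚ(x)⟨Dx⟩.
h=∫₀ˣh₀: take L = L₀·Dx.
L = (-24 + 96·x + 864·x^2 + 1536·x^3 + 3264·x^4 + 768·x^6)·Dx^2 + (19 + 80·x + 100·x^2 + 544·x^3 + 1424·x^4 + 2368·x^5 + 192·x^6 + 768·x^7)·Dx^3 + (-3 - 7·x - 32·x^2 + 28·x^3 - 24·x^4 + 240·x^5 + 256·x^6 + 64·x^7 + 128·x^8)·Dx^4  (order 4).
h: a_k = 0, -3, -9/2, -3, -7/4, -33/5, -137/10, -129/7, -1401/56, -57, …
ICs: h(0) = 0, h′(0) = -3, h′′(0) = -9, h′′′(0) = -18.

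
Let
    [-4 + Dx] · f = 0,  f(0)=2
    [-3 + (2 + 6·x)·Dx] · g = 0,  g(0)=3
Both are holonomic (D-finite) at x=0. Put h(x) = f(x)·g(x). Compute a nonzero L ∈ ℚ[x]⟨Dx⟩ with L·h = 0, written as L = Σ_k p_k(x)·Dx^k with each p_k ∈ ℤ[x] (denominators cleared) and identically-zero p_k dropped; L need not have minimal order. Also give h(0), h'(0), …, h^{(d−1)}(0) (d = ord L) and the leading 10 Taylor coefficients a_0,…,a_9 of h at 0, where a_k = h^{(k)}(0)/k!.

L = (-11 - 24·x) + (2 + 6·x)·Dx  (order 1).
h: a_k = 6, 33, 309/4, 953/8, 8161/64, 76883/640, 497863/7680, 9695729/107520, -133285631/1720320, 8654728283/30965760, …
ICs: h(0) = 6.

f: a_k = 2, 8, 16, 64/3, 64/3, 256/15, 512/45, 2048/315, 1024/315, 4096/2835, …
g: a_k = 3, 9/2, -27/8, 81/16, -1215/128, 5103/256, -45927/1024, 216513/2048, -8444007/32768, 42220035/65536, …
h₀=f·g: eliminate ⇒ L₀, order ≤ 1·1.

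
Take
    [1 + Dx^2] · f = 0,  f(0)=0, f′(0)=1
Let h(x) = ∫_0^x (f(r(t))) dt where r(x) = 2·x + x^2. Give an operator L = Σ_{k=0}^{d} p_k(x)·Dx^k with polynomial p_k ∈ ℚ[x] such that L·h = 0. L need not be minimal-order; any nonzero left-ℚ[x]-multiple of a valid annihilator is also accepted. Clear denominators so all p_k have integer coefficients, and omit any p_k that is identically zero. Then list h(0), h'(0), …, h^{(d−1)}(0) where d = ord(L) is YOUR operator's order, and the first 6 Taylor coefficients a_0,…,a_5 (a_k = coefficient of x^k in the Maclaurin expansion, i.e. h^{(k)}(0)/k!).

f: a_k = 0, 1, 0, -1/6, 0, 1/120, …
f∘r: x↦r, Dx↦Dx/r' in L_f ⇒ L₀.
h=∫₀ˣh₀: take L = L₀·Dx.
L = (4 + 12·x + 12·x^2 + 4·x^3)·Dx - Dx^2 + (1 + x)·Dx^3  (order 3).
h: a_k = 0, 0, 1, 1/3, -1/3, -2/5, …
ICs: h(0) = 0, h′(0) = 0, h′′(0) = 2.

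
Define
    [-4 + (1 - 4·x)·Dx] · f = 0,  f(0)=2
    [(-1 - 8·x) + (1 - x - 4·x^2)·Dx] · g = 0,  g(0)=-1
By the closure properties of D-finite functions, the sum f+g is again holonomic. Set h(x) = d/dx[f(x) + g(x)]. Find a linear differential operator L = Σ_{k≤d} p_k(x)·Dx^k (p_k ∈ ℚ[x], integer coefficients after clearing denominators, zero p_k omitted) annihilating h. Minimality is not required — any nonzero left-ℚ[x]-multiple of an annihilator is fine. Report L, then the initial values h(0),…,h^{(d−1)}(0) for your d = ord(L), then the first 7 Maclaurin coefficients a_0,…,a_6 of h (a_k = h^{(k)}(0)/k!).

L = (264 - 384·x + 6912·x^2 - 6144·x^3 + 6144·x^4) + (-21 - 264·x - 96·x^2 + 4608·x^3 - 5376·x^4 + 6144·x^5)·Dx + (-1 + 41·x - 228·x^2 + 288·x^3 + 256·x^4 - 768·x^5 + 1024·x^6)·Dx^2  (order 2).
h: a_k = 7, 54, 357, 1932, 9915, 48066, 226289, …
ICs: h(0) = 7, h′(0) = 54.

f: a_k = 2, 8, 32, 128, 512, 2048, 8192, …
g: a_k = -1, -1, -5, -9, -29, -65, -181, …
Sum ⇒ L₀ = lclm(L_f,L_g) in ℚ(x)⟨Dx⟩.
h₀' ⇒ L via d/dx closure of L₀.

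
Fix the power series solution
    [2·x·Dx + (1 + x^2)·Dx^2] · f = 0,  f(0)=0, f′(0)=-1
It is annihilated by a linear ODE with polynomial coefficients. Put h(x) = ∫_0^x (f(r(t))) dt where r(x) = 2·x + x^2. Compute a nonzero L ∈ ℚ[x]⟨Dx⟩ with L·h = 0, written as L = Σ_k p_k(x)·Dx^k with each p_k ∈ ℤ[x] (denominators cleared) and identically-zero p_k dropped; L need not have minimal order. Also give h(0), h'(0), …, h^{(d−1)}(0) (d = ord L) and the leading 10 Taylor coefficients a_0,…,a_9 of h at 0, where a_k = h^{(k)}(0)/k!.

f: a_k = 0, -1, 0, 1/3, 0, -1/5, 0, 1/7, 0, -1/9, …
f∘r: x↦r, Dx↦Dx/r' in L_f ⇒ L₀.
∫: right-multiply L₀ by Dx.
L = (-1 + 8·x + 16·x^2 + 12·x^3 + 3·x^4)·Dx^2 + (1 + x + 4·x^2 + 8·x^3 + 5·x^4 + x^5)·Dx^3  (order 3).
h: a_k = 0, 0, -1, -1/3, 2/3, 4/5, -11/15, -47/21, 2/7, 56/9, …
ICs: h(0) = 0, h′(0) = 0, h′′(0) = -2.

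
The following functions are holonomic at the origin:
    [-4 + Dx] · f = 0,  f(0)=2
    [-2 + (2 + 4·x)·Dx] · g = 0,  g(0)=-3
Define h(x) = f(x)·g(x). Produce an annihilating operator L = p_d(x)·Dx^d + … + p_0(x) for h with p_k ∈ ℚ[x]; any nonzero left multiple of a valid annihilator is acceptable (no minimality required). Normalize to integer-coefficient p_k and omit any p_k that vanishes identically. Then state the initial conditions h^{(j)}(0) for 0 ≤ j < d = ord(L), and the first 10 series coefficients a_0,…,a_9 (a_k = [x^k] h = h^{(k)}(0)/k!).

f: a_k = 2, 8, 16, 64/3, 64/3, 256/15, 512/45, 2048/315, 1024/315, 4096/2835, …
g: a_k = -3, -3, 3/2, -3/2, 15/8, -21/8, 63/16, -99/16, 1287/128, -2145/128, …
Product ⇒ symmetric product L₀, ord ≤ 1.
L = (-5 - 8·x) + (1 + 2·x)·Dx  (order 1).
h: a_k = -6, -30, -69, -103, -449/4, -1949/20, -1643/24, -36047/840, -135617/6720, -815221/60480, …
ICs: h(0) = -6.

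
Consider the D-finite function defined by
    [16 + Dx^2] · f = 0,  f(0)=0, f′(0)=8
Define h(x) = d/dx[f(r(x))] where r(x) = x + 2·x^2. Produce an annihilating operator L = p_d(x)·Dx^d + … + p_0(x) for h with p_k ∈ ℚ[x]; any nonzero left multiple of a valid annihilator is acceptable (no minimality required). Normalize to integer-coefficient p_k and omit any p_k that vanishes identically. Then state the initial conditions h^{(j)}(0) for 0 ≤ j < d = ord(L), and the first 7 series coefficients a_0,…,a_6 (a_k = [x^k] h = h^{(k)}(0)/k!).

f: a_k = 0, 8, 0, -64/3, 0, 256/15, 0, …
Change of var in L_f (x↦r) gives L₀.
h₀' ⇒ L via d/dx closure of L₀.
L = (64 + 256·x + 1536·x^2 + 4096·x^3 + 4096·x^4) + (-12 - 48·x)·Dx + (1 + 8·x + 16·x^2)·Dx^2  (order 2).
h: a_k = 8, 32, -64, -512, -3584/3, 0, 212992/45, …
ICs: h(0) = 8, h′(0) = 32.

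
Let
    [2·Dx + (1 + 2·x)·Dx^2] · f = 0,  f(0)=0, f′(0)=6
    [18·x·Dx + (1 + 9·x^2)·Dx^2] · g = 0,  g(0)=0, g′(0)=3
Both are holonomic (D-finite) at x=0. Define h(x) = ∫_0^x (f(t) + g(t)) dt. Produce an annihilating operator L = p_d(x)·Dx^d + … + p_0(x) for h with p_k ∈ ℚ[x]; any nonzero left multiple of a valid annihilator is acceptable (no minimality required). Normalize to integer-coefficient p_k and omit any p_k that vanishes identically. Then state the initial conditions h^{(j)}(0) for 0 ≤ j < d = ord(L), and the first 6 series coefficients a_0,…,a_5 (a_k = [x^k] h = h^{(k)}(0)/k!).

f: a_k = 0, 6, -6, 8, -12, 96/5, …
g: a_k = 0, 3, 0, -9, 0, 243/5, …
h₀=f+g: left-lcm gives L₀, ord ≤ 4.
h=∫₀ˣh₀: take L = L₀·Dx.
L = (-18 - 108·x + 486·x^2 + 324·x^3)·Dx^2 + (-13 - 36·x + 135·x^2 + 972·x^3 + 648·x^4)·Dx^3 + (-1 + 7·x + 18·x^2 + 81·x^3 + 243·x^4 + 162·x^5)·Dx^4  (order 4).
h: a_k = 0, 0, 9/2, -2, -1/4, -12/5, …
ICs: h(0) = 0, h′(0) = 0, h′′(0) = 9, h′′′(0) = -12.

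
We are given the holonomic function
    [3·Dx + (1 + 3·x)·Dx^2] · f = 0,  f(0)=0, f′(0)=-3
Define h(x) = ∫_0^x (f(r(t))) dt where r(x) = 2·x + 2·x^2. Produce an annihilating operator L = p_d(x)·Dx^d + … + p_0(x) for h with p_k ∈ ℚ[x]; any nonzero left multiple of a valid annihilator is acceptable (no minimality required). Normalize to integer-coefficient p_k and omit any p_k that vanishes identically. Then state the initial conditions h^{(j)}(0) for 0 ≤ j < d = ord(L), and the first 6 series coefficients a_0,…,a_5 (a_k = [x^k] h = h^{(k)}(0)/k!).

f: a_k = 0, -3, 9/2, -9, 81/4, -243/5, …
f∘r: x↦r, Dx↦Dx/r' in L_f ⇒ L₀.
h=∫₀ˣh₀: take L = L₀·Dx.
L = (4 + 12·x + 12·x^2)·Dx^2 + (1 + 8·x + 18·x^2 + 12·x^3)·Dx^3  (order 3).
h: a_k = 0, 0, -3, 4, -9, 126/5, …
ICs: h(0) = 0, h′(0) = 0, h′′(0) = -6.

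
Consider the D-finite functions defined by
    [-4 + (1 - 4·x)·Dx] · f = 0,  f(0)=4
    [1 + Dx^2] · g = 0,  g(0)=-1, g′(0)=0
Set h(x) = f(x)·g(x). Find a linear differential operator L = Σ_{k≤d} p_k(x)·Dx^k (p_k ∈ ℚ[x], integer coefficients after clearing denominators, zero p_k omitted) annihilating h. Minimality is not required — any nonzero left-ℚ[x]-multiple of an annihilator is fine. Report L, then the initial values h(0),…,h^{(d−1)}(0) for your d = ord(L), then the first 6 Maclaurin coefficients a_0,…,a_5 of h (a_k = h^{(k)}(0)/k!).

L = (-1 + 4·x) + 8·Dx + (-1 + 4·x)·Dx^2  (order 2).
h: a_k = -4, -16, -62, -248, -5953/6, -11906/3, …
ICs: h(0) = -4, h′(0) = -16.

f: a_k = 4, 16, 64, 256, 1024, 4096, …
g: a_k = -1, 0, 1/2, 0, -1/24, 0, …
L₀ := L_f ⊗_s L_g (sym. prod.), ord ≤ 2.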